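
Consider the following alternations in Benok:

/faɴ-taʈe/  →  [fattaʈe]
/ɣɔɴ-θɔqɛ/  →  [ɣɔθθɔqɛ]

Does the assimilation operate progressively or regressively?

regressive

The segment that alternates is /ɴ/, which surfaces as [t] when adjacent to /t/.
The output [t] is identical to the trigger /t/ — every feature (place, manner, voicing) has been copied — so this is total assimilation.
The other form behaves the same way: /ɴ/ → [θ] before /θ/ — in each case the output is a copy of the following consonant.
Since the segment that changes precedes the conditioning segment, the assimilation is regressive.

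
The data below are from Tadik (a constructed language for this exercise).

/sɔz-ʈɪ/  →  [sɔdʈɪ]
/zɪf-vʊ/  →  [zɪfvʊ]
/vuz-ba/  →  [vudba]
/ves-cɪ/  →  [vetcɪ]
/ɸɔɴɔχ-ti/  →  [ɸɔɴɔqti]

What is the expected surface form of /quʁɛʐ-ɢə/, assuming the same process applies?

The data show regressive manner assimilation: /z/ → [d] before /ʈ/; /z/ → [d] before /b/; /s/ → [t] before /c/; /χ/ → [q] before /t/. In each pair only manner changes, matching the following consonant, while place and voice stay constant.
Nothing changes in [zɪfvʊ]: there the adjacent consonants already agree in manner (/f/ and /v/ are both fricatives), so this form is consistent with the same rule.
/ʐ/ is a voiced retroflex fricative. The following trigger /ɢ/ is a stop, so /ʐ/ must become a stop as well.
Changing only its manner to stop gives [ɖ] — the voiced retroflex stop.

[quʁɛɖɢə]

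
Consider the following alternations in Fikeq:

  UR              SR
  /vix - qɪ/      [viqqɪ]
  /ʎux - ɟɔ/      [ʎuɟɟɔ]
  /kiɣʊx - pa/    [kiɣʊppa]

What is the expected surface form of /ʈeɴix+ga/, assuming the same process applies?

[ʈeɴigga]

The data show regressive total assimilation (/x/ → [q] before /q/; /x/ → [ɟ] before /ɟ/; /x/ → [p] before /p/): in every case the target segment becomes identical to its following neighbour, copying more than a single feature.
/x/ is the segment targeted by the rule; it sits immediately before /g/, so it assimilates completely and surfaces as [g].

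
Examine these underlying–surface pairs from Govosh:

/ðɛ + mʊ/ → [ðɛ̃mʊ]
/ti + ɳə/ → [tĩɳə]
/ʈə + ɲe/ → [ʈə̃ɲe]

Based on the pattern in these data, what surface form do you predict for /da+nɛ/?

[dãnɛ]

The data show regressive nasality assimilation (vowel nasalisation): /ɛ/ → [ɛ̃] before /m/; /i/ → [ĩ] before /ɳ/; /ə/ → [ə̃] before /ɲ/ — a vowel is nasalised by an immediately following nasal consonant.
The vowel /a/ is adjacent to the following nasal /n/, so it acquires [+nasal] and surfaces as [ã].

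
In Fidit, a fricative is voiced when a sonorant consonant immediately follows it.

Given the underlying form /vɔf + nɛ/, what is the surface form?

[vɔvnɛ]

The rule targets /f/ (voiceless labiodental fricative), which sits before the trigger /n/ (voiced).
A voiced labiodental fricative is [v], so the surface segment is [v].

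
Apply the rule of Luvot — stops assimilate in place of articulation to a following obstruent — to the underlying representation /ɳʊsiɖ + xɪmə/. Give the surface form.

/ɖ/ is a voiced retroflex stop. The following trigger /x/ is velar, so /ɖ/ must become velar as well.
The voiced velar stop is [g], so /ɖ/ → [g].

[ɳʊsigxɪmə]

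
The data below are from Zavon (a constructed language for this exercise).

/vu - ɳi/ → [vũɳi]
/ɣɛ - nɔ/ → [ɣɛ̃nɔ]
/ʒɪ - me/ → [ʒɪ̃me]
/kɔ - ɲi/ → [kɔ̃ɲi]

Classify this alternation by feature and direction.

regressive nasality assimilation (vowel nasalisation)

The vowel /u/ surfaces as nasalised [ũ] next to the following nasal /ɳ/ — it has acquired the [+nasal] feature of its neighbour.
The other forms show the same pattern: /ɛ/ → [ɛ̃] before /n/; /ɪ/ → [ɪ̃] before /m/; /ɔ/ → [ɔ̃] before /ɲ/ — each time a vowel is nasalised next to a following nasal.
Because the conditioning nasal is to the right of the vowel that changes, the process is regressive (anticipatory).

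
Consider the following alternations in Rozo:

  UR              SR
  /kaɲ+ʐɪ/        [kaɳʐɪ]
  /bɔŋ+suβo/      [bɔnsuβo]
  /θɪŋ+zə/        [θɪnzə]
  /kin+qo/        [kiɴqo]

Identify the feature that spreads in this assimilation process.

Comparing underlying and surface forms, /ɲ/ → [ɳ] is the alternation; the neighbouring /ʐ/ is constant.
/ɲ/ is palatal while /ʐ/ is retroflex; the output [ɳ] is retroflex, matching the trigger — so the feature that spreads is place.
The other alternating forms pattern the same way: /ŋ/ → [n] before /s/ (velar → alveolar, matching alveolar); /ŋ/ → [n] before /z/ (velar → alveolar, matching alveolar); /n/ → [ɴ] before /q/ (alveolar → uvular, matching uvular) — only place changes, and always toward the following segment.

place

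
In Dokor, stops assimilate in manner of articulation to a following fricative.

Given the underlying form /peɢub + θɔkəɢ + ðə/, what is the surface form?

/b/ is a voiced bilabial stop. The following trigger /θ/ is a fricative, so /b/ must become a fricative as well.
Changing only its manner to fricative gives [β] — the voiced bilabial fricative.
The same rule applies at the second boundary: /ɢ/ → [ʁ] next to /ð/.

[peɢuβθɔkəʁðə]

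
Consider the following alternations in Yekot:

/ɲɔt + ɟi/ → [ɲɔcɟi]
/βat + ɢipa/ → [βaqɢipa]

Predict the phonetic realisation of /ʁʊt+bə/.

The data show regressive place assimilation: /t/ → [c] before /ɟ/; /t/ → [q] before /ɢ/. In each pair only place changes, matching the following consonant, while manner and voice stay constant.
/t/ is a voiceless alveolar stop. The following trigger /b/ is bilabial, so /t/ must become bilabial as well.
The voiceless bilabial stop is [p], so /t/ → [p].

[ʁʊpbə]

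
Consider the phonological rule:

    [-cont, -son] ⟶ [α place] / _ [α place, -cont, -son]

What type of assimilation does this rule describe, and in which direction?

The rule copies the place features (abbreviated [place]) from the environment onto the target, so the assimilating feature is place.
The conditioning segment sits to the right of the focus bar, meaning the trigger follows the segment that changes — regressive assimilation.

regressive place assimilation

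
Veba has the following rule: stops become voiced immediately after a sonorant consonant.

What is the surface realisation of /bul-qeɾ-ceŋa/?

[bulɢeɾɟeŋa]

/q/ is a voiceless uvular stop. The preceding trigger /l/ is voiced, so /q/ must become voiced as well.
The voiced uvular stop is [ɢ], so /q/ → [ɢ].
At the second juncture, /c/ likewise becomes [ɟ] adjacent to /ɾ/.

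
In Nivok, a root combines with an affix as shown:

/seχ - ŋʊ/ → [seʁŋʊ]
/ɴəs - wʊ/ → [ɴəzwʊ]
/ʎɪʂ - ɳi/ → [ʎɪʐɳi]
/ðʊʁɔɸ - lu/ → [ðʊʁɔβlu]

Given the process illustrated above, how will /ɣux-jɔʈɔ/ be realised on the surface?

The data show regressive voicing assimilation: /χ/ → [ʁ] before /ŋ/; /s/ → [z] before /w/; /ʂ/ → [ʐ] before /ɳ/; /ɸ/ → [β] before /l/. In each pair only voicing changes, matching the following consonant, while place and manner stay constant.
The rule targets /x/ (voiceless velar fricative), which sits before the trigger /j/ (voiced).
The voiced velar fricative is [ɣ], so /x/ → [ɣ].

[ɣuɣjɔʈɔ]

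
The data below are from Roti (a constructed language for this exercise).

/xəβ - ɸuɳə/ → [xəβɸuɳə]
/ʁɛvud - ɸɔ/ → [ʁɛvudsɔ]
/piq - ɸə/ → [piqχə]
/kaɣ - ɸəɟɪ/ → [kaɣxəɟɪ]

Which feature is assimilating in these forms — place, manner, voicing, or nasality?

Comparing underlying and surface forms, /ɸ/ → [s] is the alternation; the neighbouring /d/ is constant.
The change bilabial → alveolar matches the place of the preceding /d/, identifying this as place assimilation.
The other alternating forms pattern the same way: /ɸ/ → [χ] after /q/ (bilabial → uvular, matching uvular); /ɸ/ → [x] after /ɣ/ (bilabial → velar, matching velar) — only place changes, and always toward the preceding segment.
No alternation appears in [xəβɸuɳə]: there the adjacent consonants already agree in place (/ɸ/ and /β/ are both bilabial), so this form is consistent with the same rule.

place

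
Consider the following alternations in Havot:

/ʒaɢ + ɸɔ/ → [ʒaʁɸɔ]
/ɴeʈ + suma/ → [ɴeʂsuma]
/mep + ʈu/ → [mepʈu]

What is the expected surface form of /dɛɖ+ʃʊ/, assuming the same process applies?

The data show regressive manner assimilation: /ɢ/ → [ʁ] before /ɸ/; /ʈ/ → [ʂ] before /s/. In each pair only manner changes, matching the following consonant, while place and voice stay constant.
No alternation appears in [mepʈu]: there the adjacent consonants already agree in manner (/p/ and /ʈ/ are both stops), so this form is consistent with the same rule.
/ɖ/ is a voiced retroflex stop. The following trigger /ʃ/ is a fricative, so /ɖ/ must become a fricative as well.
A voiced retroflex fricative is [ʐ], so the surface segment is [ʐ].

[dɛʐʃʊ]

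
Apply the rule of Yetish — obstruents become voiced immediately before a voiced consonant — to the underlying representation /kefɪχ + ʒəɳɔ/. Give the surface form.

The rule targets /χ/ (voiceless uvular fricative), which sits before the trigger /ʒ/ (voiced).
A voiced uvular fricative is [ʁ], so the surface segment is [ʁ].

[kefɪʁʒəɳɔ]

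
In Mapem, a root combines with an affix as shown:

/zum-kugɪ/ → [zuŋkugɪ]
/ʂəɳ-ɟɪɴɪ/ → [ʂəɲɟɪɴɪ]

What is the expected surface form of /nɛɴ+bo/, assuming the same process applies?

The data show regressive place assimilation: /m/ → [ŋ] before /k/; /ɳ/ → [ɲ] before /ɟ/. In each pair only place changes, matching the following consonant, while manner and voice stay constant.
The rule targets /ɴ/ (voiced uvular nasal), which sits before the trigger /b/ (bilabial).
A voiced bilabial nasal is [m], so the surface segment is [m].

[nɛmbo]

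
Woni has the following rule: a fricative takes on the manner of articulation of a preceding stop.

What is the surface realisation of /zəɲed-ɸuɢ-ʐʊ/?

/ɸ/ is a voiceless bilabial fricative. The preceding trigger /d/ is a stop, so /ɸ/ must become a stop as well.
The voiceless bilabial stop is [p], so /ɸ/ → [p].
At the second juncture, /ʐ/ likewise becomes [ɖ] adjacent to /ɢ/.

[zəɲedpuɢɖʊ]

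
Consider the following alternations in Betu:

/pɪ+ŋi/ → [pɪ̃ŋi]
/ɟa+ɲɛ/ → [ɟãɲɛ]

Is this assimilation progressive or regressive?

regressive

The vowel /ɪ/ surfaces as nasalised [ɪ̃] next to the following nasal /ŋ/ — it has acquired the [+nasal] feature of its neighbour.
The other form shows the same pattern: /a/ → [ã] before /ɲ/ — each time a vowel is nasalised next to a following nasal.
Because the conditioning nasal is to the right of the vowel that changes, the process is regressive (anticipatory).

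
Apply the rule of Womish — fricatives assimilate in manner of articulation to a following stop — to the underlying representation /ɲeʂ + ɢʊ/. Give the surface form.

The rule targets /ʂ/ (voiceless retroflex fricative), which sits before the trigger /ɢ/ (stop).
Changing only its manner to stop gives [ʈ] — the voiceless retroflex stop.

[ɲeʈɢʊ]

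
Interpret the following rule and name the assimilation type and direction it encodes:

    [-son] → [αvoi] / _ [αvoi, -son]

The rule copies [voi] from the environment onto the target, so the assimilating feature is voicing.
The conditioning segment sits to the right of the focus bar, meaning the trigger follows the segment that changes — regressive assimilation.

regressive voicing assimilation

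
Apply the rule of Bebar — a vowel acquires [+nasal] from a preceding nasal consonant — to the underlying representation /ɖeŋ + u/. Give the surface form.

/u/ sits next to the nasal /ŋ/ and is therefore nasalised to [ũ].

[ɖeŋũ]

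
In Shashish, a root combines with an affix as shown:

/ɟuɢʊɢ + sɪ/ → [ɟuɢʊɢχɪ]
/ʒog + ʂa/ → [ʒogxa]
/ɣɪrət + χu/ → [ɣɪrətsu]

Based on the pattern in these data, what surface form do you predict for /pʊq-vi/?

[pʊqʁi]

The data show progressive place assimilation: /s/ → [χ] after /ɢ/; /ʂ/ → [x] after /g/; /χ/ → [s] after /t/. In each pair only place changes, matching the preceding consonant, while manner and voice stay constant.
The rule targets /v/ (voiced labiodental fricative), which sits after the trigger /q/ (uvular).
A voiced uvular fricative is [ʁ], so the surface segment is [ʁ].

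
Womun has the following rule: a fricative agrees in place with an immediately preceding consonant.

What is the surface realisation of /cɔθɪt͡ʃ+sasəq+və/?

[cɔθɪt͡ʃʃasəqʁə]

The rule targets /s/ (voiceless alveolar fricative), which sits after the trigger /t͡ʃ/ (postalveolar).
The voiceless postalveolar fricative is [ʃ], so /s/ → [ʃ].
The same rule applies at the second boundary: /v/ → [ʁ] next to /q/.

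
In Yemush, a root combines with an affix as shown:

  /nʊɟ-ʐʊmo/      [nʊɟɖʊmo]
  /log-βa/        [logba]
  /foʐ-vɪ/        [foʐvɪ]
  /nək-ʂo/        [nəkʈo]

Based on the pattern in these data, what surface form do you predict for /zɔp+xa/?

[zɔpka]

The data show progressive manner assimilation: /ʐ/ → [ɖ] after /ɟ/; /β/ → [b] after /g/; /ʂ/ → [ʈ] after /k/. In each pair only manner changes, matching the preceding consonant, while place and voice stay constant.
Nothing changes in [foʐvɪ]: there the adjacent consonants already agree in manner (/v/ and /ʐ/ are both fricatives), so this form is consistent with the same rule.
/x/ is a voiceless velar fricative. The preceding trigger /p/ is a stop, so /x/ must become a stop as well.
A voiceless velar stop is [k], so the surface segment is [k].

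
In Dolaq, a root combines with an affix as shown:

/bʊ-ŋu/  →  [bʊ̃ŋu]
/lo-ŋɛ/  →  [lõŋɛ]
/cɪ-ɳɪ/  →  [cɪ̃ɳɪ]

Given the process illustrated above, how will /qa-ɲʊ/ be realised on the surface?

[qãɲʊ]

The data show regressive nasality assimilation (vowel nasalisation): /ʊ/ → [ʊ̃] before /ŋ/; /o/ → [õ] before /ŋ/; /ɪ/ → [ɪ̃] before /ɳ/ — a vowel is nasalised by an immediately following nasal consonant.
/a/ sits next to the nasal /ɲ/ and is therefore nasalised to [ã].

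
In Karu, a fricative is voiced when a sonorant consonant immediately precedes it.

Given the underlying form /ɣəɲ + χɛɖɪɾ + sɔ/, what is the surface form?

[ɣəɲʁɛɖɪɾzɔ]

/χ/ is a voiceless uvular fricative. The preceding trigger /ɲ/ is voiced, so /χ/ must become voiced as well.
A voiced uvular fricative is [ʁ], so the surface segment is [ʁ].
At the second juncture, /s/ likewise becomes [z] adjacent to /ɾ/.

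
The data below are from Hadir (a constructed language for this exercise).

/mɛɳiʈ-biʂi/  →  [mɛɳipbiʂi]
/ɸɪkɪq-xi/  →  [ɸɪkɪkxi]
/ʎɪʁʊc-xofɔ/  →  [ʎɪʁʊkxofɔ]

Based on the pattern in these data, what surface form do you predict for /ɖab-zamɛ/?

The data show regressive place assimilation: /ʈ/ → [p] before /b/; /q/ → [k] before /x/; /c/ → [k] before /x/. In each pair only place changes, matching the following consonant, while manner and voice stay constant.
The rule targets /b/ (voiced bilabial stop), which sits before the trigger /z/ (alveolar).
Changing only its place to alveolar gives [d] — the voiced alveolar stop.

[ɖadzamɛ]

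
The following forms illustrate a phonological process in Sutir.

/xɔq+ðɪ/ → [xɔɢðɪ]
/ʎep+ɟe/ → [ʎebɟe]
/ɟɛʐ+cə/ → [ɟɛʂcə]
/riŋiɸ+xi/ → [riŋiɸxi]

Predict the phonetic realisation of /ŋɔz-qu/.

The data show regressive voicing assimilation: /q/ → [ɢ] before /ð/; /p/ → [b] before /ɟ/; /ʐ/ → [ʂ] before /c/. In each pair only voicing changes, matching the following consonant, while place and manner stay constant.
Nothing changes in [riŋiɸxi]: there the adjacent consonants already agree in voicing (/ɸ/ and /x/ are both voiceless), so this form is consistent with the same rule.
/z/ is a voiced alveolar fricative. The following trigger /q/ is voiceless, so /z/ must become voiceless as well.
Changing only its voicing to voiceless gives [s] — the voiceless alveolar fricative.

[ŋɔsqu]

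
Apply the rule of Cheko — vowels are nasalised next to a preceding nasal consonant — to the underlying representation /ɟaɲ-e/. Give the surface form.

[ɟaɲẽ]

/e/ sits next to the nasal /ɲ/ and is therefore nasalised to [ẽ].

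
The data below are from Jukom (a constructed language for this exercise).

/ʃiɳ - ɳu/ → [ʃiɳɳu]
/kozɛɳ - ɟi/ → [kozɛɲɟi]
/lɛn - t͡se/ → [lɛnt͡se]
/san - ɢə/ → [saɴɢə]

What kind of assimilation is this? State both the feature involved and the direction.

Underlying /ɳ/ is realised as [ɲ] next to /ɟ/; /ɟ/ itself does not change.
/ɳ/ is retroflex while /ɟ/ is palatal; the output [ɲ] is palatal, matching the trigger — so the feature that spreads is place.
Manner and voice are unchanged, so the assimilation is partial, not total.
Checking the remaining alternation: /n/ → [ɴ] before /ɢ/ (alveolar → uvular, matching uvular) — only place changes, and always toward the following segment.
No alternation appears in [ʃiɳɳu], [lɛnt͡se]: there the adjacent consonants already agree in place (/ɳ/ and /ɳ/ are both retroflex; /n/ and /t͡s/ are both alveolar), so these forms are consistent with the same rule.
Since the segment that changes precedes the conditioning segment, the assimilation is regressive.

regressive place assimilation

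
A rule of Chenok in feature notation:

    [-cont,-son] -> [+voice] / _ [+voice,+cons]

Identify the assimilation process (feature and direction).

regressive voicing assimilation

The structural change is [+voice], and the conditioning segment [+voice,+cons] (a voiced consonant) is itself voiced, so the target comes to share the voicing of its neighbour — voicing assimilation.
Since the environment is written after the underscore, the trigger follows the target; the direction is regressive.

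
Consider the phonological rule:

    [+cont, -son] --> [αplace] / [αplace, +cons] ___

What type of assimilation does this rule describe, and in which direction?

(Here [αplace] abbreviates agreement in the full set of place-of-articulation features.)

progressive place assimilation

The shared variable α links the value of the place features (abbreviated [place]) on the target to the same value on the neighbouring segment, so place is the feature that assimilates.
The conditioning segment sits to the left of the focus bar, meaning the trigger precedes the segment that changes — progressive assimilation.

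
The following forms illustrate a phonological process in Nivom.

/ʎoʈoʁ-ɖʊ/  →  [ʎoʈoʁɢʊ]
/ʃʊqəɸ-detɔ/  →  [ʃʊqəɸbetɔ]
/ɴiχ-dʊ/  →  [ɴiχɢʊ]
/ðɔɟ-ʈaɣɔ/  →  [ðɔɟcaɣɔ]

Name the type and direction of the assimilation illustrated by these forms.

progressive place assimilation

The segment that alternates is /ɖ/, which surfaces as [ɢ] when adjacent to /ʁ/.
The change retroflex → uvular matches the place of the preceding /ʁ/, identifying this as place assimilation.
Manner and voice are unchanged, so the assimilation is partial, not total.
Checking the remaining alternations: /d/ → [b] after /ɸ/ (alveolar → bilabial, matching bilabial); /d/ → [ɢ] after /χ/ (alveolar → uvular, matching uvular); /ʈ/ → [c] after /ɟ/ (retroflex → palatal, matching palatal) — only place changes, and always toward the preceding segment.
Since the segment that changes follows the conditioning segment, the assimilation is progressive.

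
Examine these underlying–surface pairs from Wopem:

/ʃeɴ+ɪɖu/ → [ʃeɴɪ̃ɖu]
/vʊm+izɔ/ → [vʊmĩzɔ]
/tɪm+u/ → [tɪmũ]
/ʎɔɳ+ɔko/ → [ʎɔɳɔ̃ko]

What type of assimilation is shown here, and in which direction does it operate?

The vowel /ɪ/ surfaces as nasalised [ɪ̃] next to the preceding nasal /ɴ/ — it has acquired the [+nasal] feature of its neighbour.
The other forms show the same pattern: /i/ → [ĩ] after /m/; /u/ → [ũ] after /m/; /ɔ/ → [ɔ̃] after /ɳ/ — each time a vowel is nasalised next to a preceding nasal.
Because the conditioning nasal is to the left of the vowel that changes, the process is progressive (perseverative).

progressive nasality assimilation (vowel nasalisation)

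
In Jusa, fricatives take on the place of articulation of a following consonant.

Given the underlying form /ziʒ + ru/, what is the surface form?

[zizru]

/ʒ/ is a voiced postalveolar fricative. The following trigger /r/ is alveolar, so /ʒ/ must become alveolar as well.
A voiced alveolar fricative is [z], so the surface segment is [z].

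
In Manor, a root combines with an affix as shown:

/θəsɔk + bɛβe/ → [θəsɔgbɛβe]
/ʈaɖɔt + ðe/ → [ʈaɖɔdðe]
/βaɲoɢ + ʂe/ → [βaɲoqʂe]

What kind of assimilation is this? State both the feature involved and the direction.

Underlying /k/ is realised as [g] next to /b/; /b/ itself does not change.
/k/ is voiceless while /b/ is voiced; the output [g] is voiced, matching the trigger — so the feature that spreads is voicing.
Place and manner are unchanged, so the assimilation is partial, not total.
The same holds elsewhere in the data: /t/ → [d] before /ð/ (voiceless → voiced, matching voiced); /ɢ/ → [q] before /ʂ/ (voiced → voiceless, matching voiceless) — only voicing changes, and always toward the following segment.
The trigger is the following segment, so the direction is regressive (anticipatory).

regressive voicing assimilation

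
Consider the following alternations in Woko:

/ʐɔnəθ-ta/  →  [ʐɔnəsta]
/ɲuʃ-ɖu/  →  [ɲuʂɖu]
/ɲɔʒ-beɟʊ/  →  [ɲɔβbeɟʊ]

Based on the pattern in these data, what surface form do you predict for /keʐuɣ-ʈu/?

[keʐuʐʈu]

The data show regressive place assimilation: /θ/ → [s] before /t/; /ʃ/ → [ʂ] before /ɖ/; /ʒ/ → [β] before /b/. In each pair only place changes, matching the following consonant, while manner and voice stay constant.
/ɣ/ is a voiced velar fricative. The following trigger /ʈ/ is retroflex, so /ɣ/ must become retroflex as well.
Changing only its place to retroflex gives [ʐ] — the voiced retroflex fricative.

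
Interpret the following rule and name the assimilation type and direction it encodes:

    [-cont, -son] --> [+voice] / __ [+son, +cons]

The target ([-cont, -son], stops) acquires [+voice] next to a sonorant consonant ([+son, +cons]) — it takes on the voicing of its neighbour, so the feature that spreads is voicing.
Since the environment is written after the underscore, the trigger follows the target; the direction is regressive.

regressive voicing assimilation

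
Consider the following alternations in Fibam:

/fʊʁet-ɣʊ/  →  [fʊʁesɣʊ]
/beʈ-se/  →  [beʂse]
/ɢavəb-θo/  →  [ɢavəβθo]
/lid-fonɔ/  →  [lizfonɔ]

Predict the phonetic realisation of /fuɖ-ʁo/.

[fuʐʁo]

The data show regressive manner assimilation: /t/ → [s] before /ɣ/; /ʈ/ → [ʂ] before /s/; /b/ → [β] before /θ/; /d/ → [z] before /f/. In each pair only manner changes, matching the following consonant, while place and voice stay constant.
The rule targets /ɖ/ (voiced retroflex stop), which sits before the trigger /ʁ/ (fricative).
The voiced retroflex fricative is [ʐ], so /ɖ/ → [ʐ].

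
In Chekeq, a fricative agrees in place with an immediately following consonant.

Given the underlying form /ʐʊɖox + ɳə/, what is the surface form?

[ʐʊɖoʂɳə]

/x/ is a voiceless velar fricative. The following trigger /ɳ/ is retroflex, so /x/ must become retroflex as well.
The voiceless retroflex fricative is [ʂ], so /x/ → [ʂ].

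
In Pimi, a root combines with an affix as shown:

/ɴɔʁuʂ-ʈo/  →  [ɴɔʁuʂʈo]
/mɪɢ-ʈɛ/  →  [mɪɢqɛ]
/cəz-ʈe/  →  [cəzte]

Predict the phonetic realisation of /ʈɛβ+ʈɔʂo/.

The data show progressive place assimilation: /ʈ/ → [q] after /ɢ/; /ʈ/ → [t] after /z/. In each pair only place changes, matching the preceding consonant, while manner and voice stay constant.
No alternation appears in [ɴɔʁuʂʈo]: there the adjacent consonants already agree in place (/ʈ/ and /ʂ/ are both retroflex), so this form is consistent with the same rule.
/ʈ/ is a voiceless retroflex stop. The preceding trigger /β/ is bilabial, so /ʈ/ must become bilabial as well.
Changing only its place to bilabial gives [p] — the voiceless bilabial stop.

[ʈɛβpɔʂo]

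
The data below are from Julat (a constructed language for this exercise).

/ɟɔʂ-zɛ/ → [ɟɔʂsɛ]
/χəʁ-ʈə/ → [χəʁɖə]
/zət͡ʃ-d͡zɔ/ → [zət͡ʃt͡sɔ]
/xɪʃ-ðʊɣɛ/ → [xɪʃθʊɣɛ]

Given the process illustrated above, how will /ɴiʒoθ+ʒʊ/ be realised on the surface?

[ɴiʒoθʃʊ]

The data show progressive voicing assimilation: /z/ → [s] after /ʂ/; /ʈ/ → [ɖ] after /ʁ/; /d͡z/ → [t͡s] after /t͡ʃ/; /ð/ → [θ] after /ʃ/. In each pair only voicing changes, matching the preceding consonant, while place and manner stay constant.
/ʒ/ is a voiced postalveolar fricative. The preceding trigger /θ/ is voiceless, so /ʒ/ must become voiceless as well.
Changing only its voicing to voiceless gives [ʃ] — the voiceless postalveolar fricative.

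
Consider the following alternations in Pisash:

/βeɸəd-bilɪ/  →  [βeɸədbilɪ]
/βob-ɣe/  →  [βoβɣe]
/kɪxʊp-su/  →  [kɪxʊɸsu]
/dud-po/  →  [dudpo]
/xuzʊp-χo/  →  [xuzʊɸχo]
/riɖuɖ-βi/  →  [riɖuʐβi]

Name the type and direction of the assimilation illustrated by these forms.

The segment that alternates is /b/, which surfaces as [β] when adjacent to /ɣ/.
/b/ is a stop while /ɣ/ is a fricative; the output [β] is a fricative, matching the trigger — so the feature that spreads is manner.
Place and voice are unchanged, so the assimilation is partial, not total.
The same holds elsewhere in the data: /p/ → [ɸ] before /s/ (stop → fricative, matching a fricative); /p/ → [ɸ] before /χ/ (stop → fricative, matching a fricative); /ɖ/ → [ʐ] before /β/ (stop → fricative, matching a fricative) — only manner changes, and always toward the following segment.
Nothing changes in [βeɸədbilɪ], [dudpo]: there the adjacent consonants already agree in manner (/d/ and /b/ are both stops; /d/ and /p/ are both stops), so these forms are consistent with the same rule.
The trigger is the following segment, so the direction is regressive (anticipatory).

regressive manner assimilation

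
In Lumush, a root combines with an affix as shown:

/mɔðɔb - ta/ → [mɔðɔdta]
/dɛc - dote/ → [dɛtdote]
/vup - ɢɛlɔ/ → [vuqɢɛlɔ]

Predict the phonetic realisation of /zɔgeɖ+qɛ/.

The data show regressive place assimilation: /b/ → [d] before /t/; /c/ → [t] before /d/; /p/ → [q] before /ɢ/. In each pair only place changes, matching the following consonant, while manner and voice stay constant.
The rule targets /ɖ/ (voiced retroflex stop), which sits before the trigger /q/ (uvular).
A voiced uvular stop is [ɢ], so the surface segment is [ɢ].

[zɔgeɢqɛ]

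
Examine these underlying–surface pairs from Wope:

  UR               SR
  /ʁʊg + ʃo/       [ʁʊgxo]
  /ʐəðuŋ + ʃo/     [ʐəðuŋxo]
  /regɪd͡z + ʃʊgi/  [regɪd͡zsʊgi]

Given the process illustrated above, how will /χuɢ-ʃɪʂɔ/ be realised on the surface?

The data show progressive place assimilation: /ʃ/ → [x] after /g/; /ʃ/ → [x] after /ŋ/; /ʃ/ → [s] after /d͡z/. In each pair only place changes, matching the preceding consonant, while manner and voice stay constant.
/ʃ/ is a voiceless postalveolar fricative. The preceding trigger /ɢ/ is uvular, so /ʃ/ must become uvular as well.
The voiceless uvular fricative is [χ], so /ʃ/ → [χ].

[χuɢχɪʂɔ]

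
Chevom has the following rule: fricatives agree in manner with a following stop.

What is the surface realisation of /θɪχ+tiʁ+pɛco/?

/χ/ is a voiceless uvular fricative. The following trigger /t/ is a stop, so /χ/ must become a stop as well.
Changing only its manner to stop gives [q] — the voiceless uvular stop.
At the second juncture, /ʁ/ likewise becomes [ɢ] adjacent to /p/.

[θɪqtiɢpɛco]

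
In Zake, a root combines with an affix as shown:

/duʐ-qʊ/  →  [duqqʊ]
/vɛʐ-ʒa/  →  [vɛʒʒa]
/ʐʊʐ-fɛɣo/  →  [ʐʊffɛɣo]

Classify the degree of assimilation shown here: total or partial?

The segment that alternates is /ʐ/, which surfaces as [q] when adjacent to /q/.
The output [q] is identical to the trigger /q/ — every feature (place, manner, voicing) has been copied — so this is total assimilation.
The other forms behave the same way: /ʐ/ → [ʒ] before /ʒ/; /ʐ/ → [f] before /f/ — in each case the output is a copy of the following consonant.

total assimilation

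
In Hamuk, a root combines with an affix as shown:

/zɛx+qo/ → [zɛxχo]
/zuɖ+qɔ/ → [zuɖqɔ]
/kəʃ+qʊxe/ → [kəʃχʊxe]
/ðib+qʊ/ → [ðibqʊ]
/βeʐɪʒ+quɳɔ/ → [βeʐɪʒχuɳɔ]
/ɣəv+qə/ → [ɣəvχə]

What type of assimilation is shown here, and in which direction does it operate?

Underlying /q/ is realised as [χ] next to /x/; /x/ itself does not change.
/q/ is a stop while /x/ is a fricative; the output [χ] is a fricative, matching the trigger — so the feature that spreads is manner.
Place and voice are unchanged, so the assimilation is partial, not total.
The same holds elsewhere in the data: /q/ → [χ] after /ʃ/ (stop → fricative, matching a fricative); /q/ → [χ] after /ʒ/ (stop → fricative, matching a fricative); /q/ → [χ] after /v/ (stop → fricative, matching a fricative) — only manner changes, and always toward the preceding segment.
Nothing changes in [zuɖqɔ], [ðibqʊ]: there the adjacent consonants already agree in manner (/q/ and /ɖ/ are both stops; /q/ and /b/ are both stops), so these forms are consistent with the same rule.
Since the segment that changes follows the conditioning segment, the assimilation is progressive.

progressive manner assimilation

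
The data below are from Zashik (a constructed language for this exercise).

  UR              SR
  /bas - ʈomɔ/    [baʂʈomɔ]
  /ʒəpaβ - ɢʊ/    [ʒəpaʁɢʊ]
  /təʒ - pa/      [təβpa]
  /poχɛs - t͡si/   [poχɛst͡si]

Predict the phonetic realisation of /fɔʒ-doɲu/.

The data show regressive place assimilation: /s/ → [ʂ] before /ʈ/; /β/ → [ʁ] before /ɢ/; /ʒ/ → [β] before /p/. In each pair only place changes, matching the following consonant, while manner and voice stay constant.
Nothing changes in [poχɛst͡si]: there the adjacent consonants already agree in place (/s/ and /t͡s/ are both alveolar), so this form is consistent with the same rule.
/ʒ/ is a voiced postalveolar fricative. The following trigger /d/ is alveolar, so /ʒ/ must become alveolar as well.
A voiced alveolar fricative is [z], so the surface segment is [z].

[fɔzdoɲu]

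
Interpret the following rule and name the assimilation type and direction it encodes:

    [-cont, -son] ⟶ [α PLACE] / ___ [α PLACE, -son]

regressive place assimilation

The shared variable α links the value of the place features (abbreviated [PLACE]) on the target to the same value on the neighbouring segment, so place is the feature that assimilates.
The conditioning segment sits to the right of the focus bar, meaning the trigger follows the segment that changes — regressive assimilation.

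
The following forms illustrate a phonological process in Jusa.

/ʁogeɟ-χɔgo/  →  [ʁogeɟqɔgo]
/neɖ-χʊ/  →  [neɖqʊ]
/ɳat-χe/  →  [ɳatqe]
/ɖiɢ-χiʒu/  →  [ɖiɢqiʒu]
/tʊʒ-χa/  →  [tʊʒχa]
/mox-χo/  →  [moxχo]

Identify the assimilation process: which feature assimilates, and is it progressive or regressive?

progressive manner assimilation

Comparing underlying and surface forms, /χ/ → [q] is the alternation; the neighbouring /ɟ/ is constant.
/χ/ is a fricative while /ɟ/ is a stop; the output [q] is a stop, matching the trigger — so the feature that spreads is manner.
Place and voice are unchanged, so the assimilation is partial, not total.
The same holds elsewhere in the data: /χ/ → [q] after /ɖ/ (fricative → stop, matching a stop); /χ/ → [q] after /t/ (fricative → stop, matching a stop); /χ/ → [q] after /ɢ/ (fricative → stop, matching a stop) — only manner changes, and always toward the preceding segment.
No alternation appears in [tʊʒχa], [moxχo]: there the adjacent consonants already agree in manner (/χ/ and /ʒ/ are both fricatives; /χ/ and /x/ are both fricatives), so these forms are consistent with the same rule.
Since the segment that changes follows the conditioning segment, the assimilation is progressive.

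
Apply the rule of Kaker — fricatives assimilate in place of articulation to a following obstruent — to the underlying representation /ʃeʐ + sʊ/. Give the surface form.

/ʐ/ is a voiced retroflex fricative. The following trigger /s/ is alveolar, so /ʐ/ must become alveolar as well.
The voiced alveolar fricative is [z], so /ʐ/ → [z].

[ʃezsʊ]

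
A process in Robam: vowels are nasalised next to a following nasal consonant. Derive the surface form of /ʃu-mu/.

[ʃũmu]

The vowel /u/ is adjacent to the following nasal /m/, so it acquires [+nasal] and surfaces as [ũ].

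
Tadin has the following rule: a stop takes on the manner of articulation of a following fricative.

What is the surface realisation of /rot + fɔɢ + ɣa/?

[rosfɔʁɣa]

/t/ is a voiceless alveolar stop. The following trigger /f/ is a fricative, so /t/ must become a fricative as well.
The voiceless alveolar fricative is [s], so /t/ → [s].
At the second juncture, /ɢ/ likewise becomes [ʁ] adjacent to /ɣ/.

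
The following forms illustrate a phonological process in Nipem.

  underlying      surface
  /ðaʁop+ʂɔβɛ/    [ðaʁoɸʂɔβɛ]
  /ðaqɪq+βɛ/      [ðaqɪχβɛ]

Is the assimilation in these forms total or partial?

Comparing underlying and surface forms, /p/ → [ɸ] is the alternation; the neighbouring /ʂ/ is constant.
The change stop → fricative matches the manner of the following /ʂ/, identifying this as manner assimilation.
Place and voice are unchanged, so the assimilation is partial, not total.
Checking the remaining alternation: /q/ → [χ] before /β/ (stop → fricative, matching a fricative) — only manner changes, and always toward the following segment.

partial assimilation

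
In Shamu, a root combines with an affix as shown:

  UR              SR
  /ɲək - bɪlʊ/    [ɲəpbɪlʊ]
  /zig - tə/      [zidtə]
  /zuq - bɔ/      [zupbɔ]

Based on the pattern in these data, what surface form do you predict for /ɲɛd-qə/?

[ɲɛɢqə]

The data show regressive place assimilation: /k/ → [p] before /b/; /g/ → [d] before /t/; /q/ → [p] before /b/. In each pair only place changes, matching the following consonant, while manner and voice stay constant.
The rule targets /d/ (voiced alveolar stop), which sits before the trigger /q/ (uvular).
A voiced uvular stop is [ɢ], so the surface segment is [ɢ].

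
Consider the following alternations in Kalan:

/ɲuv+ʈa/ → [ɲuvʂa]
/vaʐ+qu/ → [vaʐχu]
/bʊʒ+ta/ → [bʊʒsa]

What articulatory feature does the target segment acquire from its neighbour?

Underlying /ʈ/ is realised as [ʂ] next to /v/; /v/ itself does not change.
The change stop → fricative matches the manner of the preceding /v/, identifying this as manner assimilation.
The other alternating forms pattern the same way: /q/ → [χ] after /ʐ/ (stop → fricative, matching a fricative); /t/ → [s] after /ʒ/ (stop → fricative, matching a fricative) — only manner changes, and always toward the preceding segment.

manner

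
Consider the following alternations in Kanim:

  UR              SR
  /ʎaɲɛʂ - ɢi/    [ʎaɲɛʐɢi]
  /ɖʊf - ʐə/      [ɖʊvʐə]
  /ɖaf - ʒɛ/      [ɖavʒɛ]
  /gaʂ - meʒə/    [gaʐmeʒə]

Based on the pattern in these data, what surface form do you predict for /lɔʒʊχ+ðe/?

[lɔʒʊʁðe]

The data show regressive voicing assimilation: /ʂ/ → [ʐ] before /ɢ/; /f/ → [v] before /ʐ/; /f/ → [v] before /ʒ/; /ʂ/ → [ʐ] before /m/. In each pair only voicing changes, matching the following consonant, while place and manner stay constant.
The rule targets /χ/ (voiceless uvular fricative), which sits before the trigger /ð/ (voiced).
The voiced uvular fricative is [ʁ], so /χ/ → [ʁ].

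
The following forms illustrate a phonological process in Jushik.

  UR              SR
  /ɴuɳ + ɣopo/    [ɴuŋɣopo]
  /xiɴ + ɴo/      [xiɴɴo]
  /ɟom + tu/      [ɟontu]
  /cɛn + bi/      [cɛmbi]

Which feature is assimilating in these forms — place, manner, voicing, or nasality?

Comparing underlying and surface forms, /ɳ/ → [ŋ] is the alternation; the neighbouring /ɣ/ is constant.
The change retroflex → velar matches the place of the following /ɣ/, identifying this as place assimilation.
Checking the remaining alternations: /m/ → [n] before /t/ (bilabial → alveolar, matching alveolar); /n/ → [m] before /b/ (alveolar → bilabial, matching bilabial) — only place changes, and always toward the following segment.
Nothing changes in [xiɴɴo]: there the adjacent consonants already agree in place (/ɴ/ and /ɴ/ are both uvular), so this form is consistent with the same rule.

place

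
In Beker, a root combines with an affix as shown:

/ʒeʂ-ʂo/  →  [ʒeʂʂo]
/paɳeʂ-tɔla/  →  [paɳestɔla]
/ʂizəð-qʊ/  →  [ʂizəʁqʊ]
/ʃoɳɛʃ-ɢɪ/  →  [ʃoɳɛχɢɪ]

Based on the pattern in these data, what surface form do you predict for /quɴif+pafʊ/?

[quɴiɸpafʊ]

The data show regressive place assimilation: /ʂ/ → [s] before /t/; /ð/ → [ʁ] before /q/; /ʃ/ → [χ] before /ɢ/. In each pair only place changes, matching the following consonant, while manner and voice stay constant.
No alternation appears in [ʒeʂʂo]: there the adjacent consonants already agree in place (/ʂ/ and /ʂ/ are both retroflex), so this form is consistent with the same rule.
The rule targets /f/ (voiceless labiodental fricative), which sits before the trigger /p/ (bilabial).
A voiceless bilabial fricative is [ɸ], so the surface segment is [ɸ].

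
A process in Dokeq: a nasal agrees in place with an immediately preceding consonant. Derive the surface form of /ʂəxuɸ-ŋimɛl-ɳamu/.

The rule targets /ŋ/ (voiced velar nasal), which sits after the trigger /ɸ/ (bilabial).
The voiced bilabial nasal is [m], so /ŋ/ → [m].
At the second juncture, /ɳ/ likewise becomes [n] adjacent to /l/.

[ʂəxuɸmimɛlnamu]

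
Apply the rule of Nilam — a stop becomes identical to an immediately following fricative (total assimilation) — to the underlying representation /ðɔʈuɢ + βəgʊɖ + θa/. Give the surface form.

/ɢ/ is the segment targeted by the rule; it sits immediately before /β/, so it assimilates completely and surfaces as [β].
The same rule applies at the second boundary: /ɖ/ → [θ] next to /θ/.

[ðɔʈuββəgʊθθa]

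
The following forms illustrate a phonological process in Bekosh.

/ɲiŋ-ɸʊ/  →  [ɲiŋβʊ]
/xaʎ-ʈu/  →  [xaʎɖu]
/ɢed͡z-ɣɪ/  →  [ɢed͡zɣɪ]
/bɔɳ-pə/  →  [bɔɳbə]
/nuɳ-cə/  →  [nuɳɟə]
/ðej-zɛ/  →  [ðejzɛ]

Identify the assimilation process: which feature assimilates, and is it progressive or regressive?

progressive voicing assimilation

Underlying /ɸ/ is realised as [β] next to /ŋ/; /ŋ/ itself does not change.
The change voiceless → voiced matches the voicing of the preceding /ŋ/, identifying this as voicing assimilation.
Place and manner are unchanged, so the assimilation is partial, not total.
The other alternating forms pattern the same way: /ʈ/ → [ɖ] after /ʎ/ (voiceless → voiced, matching voiced); /p/ → [b] after /ɳ/ (voiceless → voiced, matching voiced); /c/ → [ɟ] after /ɳ/ (voiceless → voiced, matching voiced) — only voicing changes, and always toward the preceding segment.
No alternation appears in [ɢed͡zɣɪ], [ðejzɛ]: there the adjacent consonants already agree in voicing (/ɣ/ and /d͡z/ are both voiced; /z/ and /j/ are both voiced), so these forms are consistent with the same rule.
The trigger is the preceding segment, so the direction is progressive (perseverative).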